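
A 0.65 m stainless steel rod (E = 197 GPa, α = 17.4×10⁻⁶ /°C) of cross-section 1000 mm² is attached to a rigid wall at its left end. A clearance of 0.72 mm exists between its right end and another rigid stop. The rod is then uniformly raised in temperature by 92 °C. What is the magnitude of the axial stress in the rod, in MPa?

σ ≈ 97.1 MPa (compressive)

Free thermal elongation = αΔT L = 17.4×10⁻⁶ × 92 × 650 = 1.041 mm.
After closing the 0.72 mm clearance, 1.041 − 0.72 = 0.3205 mm of expansion remains to be suppressed by the wall.
Compatibility: PL/(AE) = 0.3205 mm, so σ = P/A = E × (0.3205/650) = 97.14 MPa.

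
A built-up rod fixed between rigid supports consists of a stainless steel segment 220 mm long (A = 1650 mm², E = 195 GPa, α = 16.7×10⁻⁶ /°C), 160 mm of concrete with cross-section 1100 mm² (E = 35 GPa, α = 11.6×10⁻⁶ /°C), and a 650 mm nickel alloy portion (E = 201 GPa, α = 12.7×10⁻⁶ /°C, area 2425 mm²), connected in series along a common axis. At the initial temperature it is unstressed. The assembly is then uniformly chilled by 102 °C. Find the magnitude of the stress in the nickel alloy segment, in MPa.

σ ≈ 93.9 MPa (tensile)

With the walls removed the bar would change length by δ_free = Σ αᵢΔT Lᵢ = 16.7×10⁻⁶×102×220 + 11.6×10⁻⁶×102×160 + 12.7×10⁻⁶×102×650 = 1.406 mm.
Since the ends are fixed, an axial force P builds up, equal in every segment, with P · Σ Lᵢ/(AᵢEᵢ) = δ_free.
The series flexibility is Σ Lᵢ/(AᵢEᵢ) = 220/(1650×195×10³) + 160/(1100×35×10³) + 650/(2425×201×10³) = 6.173×10⁻⁶ mm/N.
Hence P = δ_free / Σ(L/AE) = 1.406/6.173×10⁻⁶ = 227.8 kN (tensile).
σ_{nickel alloy} = P / A = 227800 / 2425 = 93.93 MPa.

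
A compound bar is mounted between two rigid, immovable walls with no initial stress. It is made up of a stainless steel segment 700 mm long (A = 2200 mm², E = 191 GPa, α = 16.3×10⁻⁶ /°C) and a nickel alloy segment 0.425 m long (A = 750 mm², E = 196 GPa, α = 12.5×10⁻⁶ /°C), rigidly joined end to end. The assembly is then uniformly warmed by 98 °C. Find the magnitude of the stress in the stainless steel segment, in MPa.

If the supports were absent, the total length change would be Σ αᵢΔT Lᵢ = 16.3×10⁻⁶×98×700 + 12.5×10⁻⁶×98×425 = 1.639 mm.
The walls prevent any net length change, so an axial force P (same in every segment) develops. Compatibility: P · Σ Lᵢ/(AᵢEᵢ) = δ_free.
The series flexibility is Σ Lᵢ/(AᵢEᵢ) = 700/(2200×191×10³) + 425/(750×196×10³) = 4.557×10⁻⁶ mm/N.
Hence P = δ_free / Σ(L/AE) = 1.639/4.557×10⁻⁶ = 359.6 kN (compressive).
σ_{stainless steel} = P / A = 359600 / 2200 = 163.5 MPa.

σ ≈ 163 MPa (compressive)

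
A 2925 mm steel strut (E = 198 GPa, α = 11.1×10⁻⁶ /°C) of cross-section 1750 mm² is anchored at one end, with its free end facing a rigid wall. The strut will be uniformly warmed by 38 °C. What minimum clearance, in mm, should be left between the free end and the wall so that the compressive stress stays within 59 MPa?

g ≈ 0.362 mm

With no wall the strut would lengthen by αΔT L = 11.1×10⁻⁶ × 38 × 2925 = 1.234 mm.
At the allowable stress the elastic shortening the wall may impose is σL/E = 59 × 2925 / (198×10³) = 0.8716 mm.
So the gap has to take up the difference, g_min = δ_free − σL/E = 1.234 − 0.8716 = 0.3622 mm.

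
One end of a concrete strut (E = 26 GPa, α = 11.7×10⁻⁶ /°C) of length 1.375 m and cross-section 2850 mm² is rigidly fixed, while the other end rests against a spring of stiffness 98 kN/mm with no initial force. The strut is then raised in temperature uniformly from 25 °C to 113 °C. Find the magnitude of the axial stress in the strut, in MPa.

σ ≈ 17.3 MPa (compressive)

If the spring were absent the strut would lengthen by αΔT L = 11.7×10⁻⁶ × 88 × 1375 = 1.416 mm.
With a force P in the spring, the elastic change of the strut is PL/(AE) and that of the spring is P/k; compatibility requires their sum to equal δ_free.
P [ L/(AE) + 1/k ] = δ_free → P [ 1375/(2850×26×10³) + 1/(98×10³) ] = 1.416.
P = 1.416 / 2.876×10⁻⁵ = 49220 N.
σ = P/A = 49220/2850 = 17.27 MPa.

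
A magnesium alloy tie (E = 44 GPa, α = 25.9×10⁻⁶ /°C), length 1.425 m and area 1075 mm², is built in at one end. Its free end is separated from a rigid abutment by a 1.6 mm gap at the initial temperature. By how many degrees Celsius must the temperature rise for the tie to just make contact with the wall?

The gap closes when αΔT L = 1.6 mm, since the tie is still unstressed at that instant.
ΔT = 1.6 / (25.9×10⁻⁶ × 1425) = 43.35 °C.

ΔT ≈ 43.4 °C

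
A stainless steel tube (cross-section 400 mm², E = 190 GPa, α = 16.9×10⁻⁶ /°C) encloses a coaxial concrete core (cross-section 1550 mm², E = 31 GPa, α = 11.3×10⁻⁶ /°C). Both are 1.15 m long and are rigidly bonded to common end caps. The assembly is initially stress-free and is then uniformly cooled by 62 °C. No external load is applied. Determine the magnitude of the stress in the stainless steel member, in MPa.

Equilibrium of a rigid end plate with no external load gives equal and opposite internal forces ±P in the two members. Since α_{stainless steel} > α_{concrete}, cooling drives the stainless steel into tension and the concrete into compression.
Setting the final lengths equal and cancelling L: (α₁ − α₂)ΔT = P/(A₁E₁) + P/(A₂E₂).
|α₁ − α₂|·ΔT = 5.6×10⁻⁶ × 62 = 0.0003472.
1/(A₁E₁) + 1/(A₂E₂) = 1/(400×190×10³) + 1/(1550×31×10³) = 3.397×10⁻⁸ N⁻¹.
P = 0.0003472 / 3.397×10⁻⁸ = 10220 N = 10.22 kN.
σ_{stainless steel} = P/A₁ = 10220/400 = 25.55 MPa, tensile.

σ ≈ 25.6 MPa (tensile)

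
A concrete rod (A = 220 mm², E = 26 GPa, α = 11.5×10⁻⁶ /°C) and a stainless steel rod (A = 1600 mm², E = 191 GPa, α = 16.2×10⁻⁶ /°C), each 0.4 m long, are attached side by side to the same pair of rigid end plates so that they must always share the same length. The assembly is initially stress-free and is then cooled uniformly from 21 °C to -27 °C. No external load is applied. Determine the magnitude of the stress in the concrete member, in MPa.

σ ≈ 5.76 MPa (compressive)

Equilibrium of a rigid end plate with no external load gives equal and opposite internal forces ±P in the two members. Since α_{stainless steel} > α_{concrete}, cooling drives the stainless steel into tension and the concrete into compression.
Equating the net (thermal + elastic) strains gives |α₁ − α₂|·ΔT = P·[1/(A₁E₁) + 1/(A₂E₂)].
|α₁ − α₂|·ΔT = 4.7×10⁻⁶ × 48 = 0.0002256.
1/(A₁E₁) + 1/(A₂E₂) = 1/(220×26×10³) + 1/(1600×191×10³) = 1.781×10⁻⁷ N⁻¹.
So P = 0.0002256 / 1.781×10⁻⁷ = 1.267 kN.
σ_{concrete} = P/A₁ = 1267/220 = 5.758 MPa, compressive.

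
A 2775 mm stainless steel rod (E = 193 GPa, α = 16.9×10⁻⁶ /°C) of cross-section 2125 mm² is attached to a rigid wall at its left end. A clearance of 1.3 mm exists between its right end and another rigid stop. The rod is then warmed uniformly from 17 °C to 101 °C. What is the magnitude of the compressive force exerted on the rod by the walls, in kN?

Free thermal elongation = αΔT L = 16.9×10⁻⁶ × 84 × 2775 = 3.939 mm.
This exceeds the 1.3 mm gap, so the wall pushes back. The portion of expansion that must be recovered elastically is δ_free − gap = 3.939 − 1.3 = 2.639 mm.
That suppressed elongation corresponds to σ = E·Δ/L = 193×10³ × 2.639/2775 = 183.6 MPa.
Force on the wall = σA = 183.6 × 2125 mm² = 390.1 kN.

P ≈ 390 kN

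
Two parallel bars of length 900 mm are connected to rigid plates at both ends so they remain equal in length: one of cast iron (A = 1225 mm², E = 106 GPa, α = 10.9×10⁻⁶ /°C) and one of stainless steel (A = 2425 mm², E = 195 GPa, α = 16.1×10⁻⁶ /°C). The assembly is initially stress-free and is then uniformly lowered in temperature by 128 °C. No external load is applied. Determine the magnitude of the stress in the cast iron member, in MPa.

The stainless steel has the larger α, so on cooling it would change length more than the cast iron if both were free. The rigid plates force a common final length, so the stainless steel is put into tension and the cast iron into compression, with equal and opposite forces P (no external load).
Setting the final lengths equal and cancelling L: (α₁ − α₂)ΔT = P/(A₁E₁) + P/(A₂E₂).
|α₁ − α₂|·ΔT = 5.2×10⁻⁶ × 128 = 0.0006656.
1/(A₁E₁) + 1/(A₂E₂) = 1/(1225×106×10³) + 1/(2425×195×10³) = 9.816×10⁻⁹ N⁻¹.
So P = 0.0006656 / 9.816×10⁻⁹ = 67.81 kN.
σ_{cast iron} = P/A₁ = 67810/1225 = 55.35 MPa, compressive.

σ ≈ 55.4 MPa (compressive)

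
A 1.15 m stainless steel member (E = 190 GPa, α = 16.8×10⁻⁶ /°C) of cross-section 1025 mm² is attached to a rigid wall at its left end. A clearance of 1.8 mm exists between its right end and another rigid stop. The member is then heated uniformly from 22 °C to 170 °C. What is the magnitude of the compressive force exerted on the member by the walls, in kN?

Free thermal elongation = αΔT L = 16.8×10⁻⁶ × 148 × 1150 = 2.859 mm.
After closing the 1.8 mm clearance, 2.859 − 1.8 = 1.059 mm of expansion remains to be suppressed by the wall.
That suppressed elongation corresponds to σ = E·Δ/L = 190×10³ × 1.059/1150 = 175 MPa.
P = σA = 175 × 1025 = 179.4 kN.

P ≈ 179 kN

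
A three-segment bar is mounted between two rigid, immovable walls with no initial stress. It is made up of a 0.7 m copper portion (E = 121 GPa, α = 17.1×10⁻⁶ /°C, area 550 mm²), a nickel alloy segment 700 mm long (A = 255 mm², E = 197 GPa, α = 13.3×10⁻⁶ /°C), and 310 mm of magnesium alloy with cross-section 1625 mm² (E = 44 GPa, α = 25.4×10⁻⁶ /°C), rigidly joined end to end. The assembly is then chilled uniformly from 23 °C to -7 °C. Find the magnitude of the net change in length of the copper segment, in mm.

|ΔL| ≈ 0.0395 mm

With the walls removed the bar would change length by δ_free = Σ αᵢΔT Lᵢ = 17.1×10⁻⁶×30×700 + 13.3×10⁻⁶×30×700 + 25.4×10⁻⁶×30×310 = 0.8746 mm.
Since the ends are fixed, an axial force P builds up, equal in every segment, with P · Σ Lᵢ/(AᵢEᵢ) = δ_free.
The series flexibility is Σ Lᵢ/(AᵢEᵢ) = 700/(550×121×10³) + 700/(255×197×10³) + 310/(1625×44×10³) = 2.879×10⁻⁵ mm/N.
P = 0.8746 / 2.879×10⁻⁵ = 30380 N = 30.38 kN, tensile.
For the copper segment, free thermal change = 17.1×10⁻⁶×30×700 = 0.3591 mm and elastic change from P = 30380×700/(550×121×10³) = 0.3196 mm; these oppose, so the net change is 0.0395 mm (segment shortens).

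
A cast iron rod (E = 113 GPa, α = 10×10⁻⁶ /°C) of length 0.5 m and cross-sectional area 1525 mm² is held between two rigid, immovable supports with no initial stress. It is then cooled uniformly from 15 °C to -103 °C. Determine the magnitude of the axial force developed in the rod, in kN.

Full restraint means ε = 0, so the stress is σ = EαΔT = 113×10³ × 10×10⁻⁶ × 118 = 133.3 MPa.
Then P = σA = 133.3 × 1525 mm² = 203.3 kN, tensile.

P ≈ 203 kN (tensile)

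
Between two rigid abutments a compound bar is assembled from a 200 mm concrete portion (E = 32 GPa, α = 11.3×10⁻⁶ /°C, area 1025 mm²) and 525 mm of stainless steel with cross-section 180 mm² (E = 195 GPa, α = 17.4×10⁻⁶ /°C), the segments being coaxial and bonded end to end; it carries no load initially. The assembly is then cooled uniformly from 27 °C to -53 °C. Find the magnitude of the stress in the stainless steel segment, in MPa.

σ ≈ 241 MPa (tensile)

If the supports were absent, the total length change would be Σ αᵢΔT Lᵢ = 11.3×10⁻⁶×80×200 + 17.4×10⁻⁶×80×525 = 0.9116 mm.
The walls prevent any net length change, so an axial force P (same in every segment) develops. Compatibility: P · Σ Lᵢ/(AᵢEᵢ) = δ_free.
Σ Lᵢ/(AᵢEᵢ) = 200/(1025×32×10³) + 525/(180×195×10³) = 2.105×10⁻⁵ mm/N.
P = 0.9116 / 2.105×10⁻⁵ = 43300 N = 43.3 kN, tensile.
σ_{stainless steel} = P / A = 43300 / 180 = 240.5 MPa.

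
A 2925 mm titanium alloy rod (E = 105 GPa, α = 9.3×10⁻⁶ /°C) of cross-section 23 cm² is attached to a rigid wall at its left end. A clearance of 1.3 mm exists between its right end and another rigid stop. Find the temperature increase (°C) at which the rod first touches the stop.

The gap closes when αΔT L = 1.3 mm, since the rod is still unstressed at that instant.
ΔT = 1.3 / (9.3×10⁻⁶ × 2925) = 47.79 °C.

ΔT ≈ 47.8 °C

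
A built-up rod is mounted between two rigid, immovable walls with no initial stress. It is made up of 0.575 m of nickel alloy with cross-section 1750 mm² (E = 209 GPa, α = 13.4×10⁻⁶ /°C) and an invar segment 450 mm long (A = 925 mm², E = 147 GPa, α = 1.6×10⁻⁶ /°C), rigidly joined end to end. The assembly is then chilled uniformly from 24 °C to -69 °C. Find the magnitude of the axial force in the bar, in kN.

P ≈ 161 kN (tensile)

With the walls removed the bar would change length by δ_free = Σ αᵢΔT Lᵢ = 13.4×10⁻⁶×93×575 + 1.6×10⁻⁶×93×450 = 0.7835 mm.
The walls prevent any net length change, so an axial force P (same in every segment) develops. Compatibility: P · Σ Lᵢ/(AᵢEᵢ) = δ_free.
Σ Lᵢ/(AᵢEᵢ) = 575/(1750×209×10³) + 450/(925×147×10³) = 4.882×10⁻⁶ mm/N.
P = 0.7835 / 4.882×10⁻⁶ = 160500 N = 160.5 kN, tensile.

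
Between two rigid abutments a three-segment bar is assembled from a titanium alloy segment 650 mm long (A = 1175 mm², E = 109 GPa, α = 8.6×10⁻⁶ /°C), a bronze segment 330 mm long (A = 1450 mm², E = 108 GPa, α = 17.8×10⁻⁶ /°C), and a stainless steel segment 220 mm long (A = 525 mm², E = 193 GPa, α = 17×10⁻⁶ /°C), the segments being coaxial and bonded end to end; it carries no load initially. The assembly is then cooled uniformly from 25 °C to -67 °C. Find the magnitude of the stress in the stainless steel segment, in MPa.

σ ≈ 285 MPa (tensile)

Free thermal contraction of the whole bar: Σ αᵢΔT Lᵢ = 8.6×10⁻⁶×92×650 + 17.8×10⁻⁶×92×330 + 17×10⁻⁶×92×220 = 1.399 mm.
The rigid supports impose zero overall length change; the single axial force P common to all segments must satisfy P Σ Lᵢ/(AᵢEᵢ) = δ_free.
The series flexibility is Σ Lᵢ/(AᵢEᵢ) = 650/(1175×109×10³) + 330/(1450×108×10³) + 220/(525×193×10³) = 9.354×10⁻⁶ mm/N.
P = 1.399 / 9.354×10⁻⁶ = 149500 N = 149.5 kN, tensile.
σ_{stainless steel} = P / A = 149500 / 525 = 284.8 MPa.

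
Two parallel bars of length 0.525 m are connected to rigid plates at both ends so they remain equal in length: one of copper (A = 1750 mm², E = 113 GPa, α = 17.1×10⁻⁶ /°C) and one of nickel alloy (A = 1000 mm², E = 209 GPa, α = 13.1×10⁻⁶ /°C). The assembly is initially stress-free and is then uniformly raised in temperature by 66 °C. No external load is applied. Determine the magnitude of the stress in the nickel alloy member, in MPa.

Equilibrium of a rigid end plate with no external load gives equal and opposite internal forces ±P in the two members. Since α_{copper} > α_{nickel alloy}, heating drives the copper into compression and the nickel alloy into tension.
Equating the net (thermal + elastic) strains gives |α₁ − α₂|·ΔT = P·[1/(A₁E₁) + 1/(A₂E₂)].
|α₁ − α₂|·ΔT = 4×10⁻⁶ × 66 = 0.000264.
1/(A₁E₁) + 1/(A₂E₂) = 1/(1750×113×10³) + 1/(1000×209×10³) = 9.842×10⁻⁹ N⁻¹.
So P = 0.000264 / 9.842×10⁻⁹ = 26.82 kN.
σ_{nickel alloy} = P/A₂ = 26820/1000 = 26.82 MPa, tensile.

σ ≈ 26.8 MPa (tensile)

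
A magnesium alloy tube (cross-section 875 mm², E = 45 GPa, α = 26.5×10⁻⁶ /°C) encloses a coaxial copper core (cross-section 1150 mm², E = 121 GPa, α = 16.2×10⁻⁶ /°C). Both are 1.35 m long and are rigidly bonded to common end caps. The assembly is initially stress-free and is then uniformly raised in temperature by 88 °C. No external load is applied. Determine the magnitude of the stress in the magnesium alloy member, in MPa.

Equilibrium of a rigid end plate with no external load gives equal and opposite internal forces ±P in the two members. Since α_{magnesium alloy} > α_{copper}, heating drives the magnesium alloy into compression and the copper into tension.
Setting the final lengths equal and cancelling L: (α₁ − α₂)ΔT = P/(A₁E₁) + P/(A₂E₂).
|α₁ − α₂|·ΔT = 10.3×10⁻⁶ × 88 = 0.0009064.
1/(A₁E₁) + 1/(A₂E₂) = 1/(875×45×10³) + 1/(1150×121×10³) = 3.258×10⁻⁸ N⁻¹.
P = 0.0009064 / 3.258×10⁻⁸ = 27820 N = 27.82 kN.
σ_{magnesium alloy} = P/A₁ = 27820/875 = 31.79 MPa, compressive.

σ ≈ 31.8 MPa (compressive)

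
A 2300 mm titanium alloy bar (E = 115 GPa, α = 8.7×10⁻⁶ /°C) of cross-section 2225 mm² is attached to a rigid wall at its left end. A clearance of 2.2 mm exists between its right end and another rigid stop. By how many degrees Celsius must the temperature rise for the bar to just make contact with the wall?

ΔT ≈ 110 °C

The gap closes when αΔT L = 2.2 mm, since the bar is still unstressed at that instant.
So ΔT = g/(αL) = 2.2/(8.7×10⁻⁶ × 2300) = 109.9 °C.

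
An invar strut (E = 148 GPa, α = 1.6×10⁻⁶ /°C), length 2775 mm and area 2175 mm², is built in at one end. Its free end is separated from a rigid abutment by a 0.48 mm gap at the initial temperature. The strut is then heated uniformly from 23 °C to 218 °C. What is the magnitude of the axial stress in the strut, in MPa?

σ ≈ 20.6 MPa (compressive)

If the wall were absent the strut would grow by αΔT L = 1.6×10⁻⁶ × 195 × 2775 = 0.8658 mm.
The gap closes (δ_free > 0.48 mm) and the wall then resists a further 0.8658 − 0.48 = 0.3858 mm of expansion.
Compatibility: PL/(AE) = 0.3858 mm, so σ = P/A = E × (0.3858/2775) = 20.58 MPa.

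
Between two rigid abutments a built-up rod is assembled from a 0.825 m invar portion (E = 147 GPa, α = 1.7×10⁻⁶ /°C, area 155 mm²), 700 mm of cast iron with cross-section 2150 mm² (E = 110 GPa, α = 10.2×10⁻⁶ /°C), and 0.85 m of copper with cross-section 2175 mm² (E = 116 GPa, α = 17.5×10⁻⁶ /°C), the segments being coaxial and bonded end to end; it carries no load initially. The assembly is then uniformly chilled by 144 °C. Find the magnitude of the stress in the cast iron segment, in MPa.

σ ≈ 36.9 MPa (tensile)

With the walls removed the bar would change length by δ_free = Σ αᵢΔT Lᵢ = 1.7×10⁻⁶×144×825 + 10.2×10⁻⁶×144×700 + 17.5×10⁻⁶×144×850 = 3.372 mm.
The walls prevent any net length change, so an axial force P (same in every segment) develops. Compatibility: P · Σ Lᵢ/(AᵢEᵢ) = δ_free.
Σ Lᵢ/(AᵢEᵢ) = 825/(155×147×10³) + 700/(2150×110×10³) + 850/(2175×116×10³) = 4.254×10⁻⁵ mm/N.
So P = 3.372 / 4.254×10⁻⁵ = 79.28 kN, tensile.
σ_{cast iron} = P / A = 79280 / 2150 = 36.87 MPa.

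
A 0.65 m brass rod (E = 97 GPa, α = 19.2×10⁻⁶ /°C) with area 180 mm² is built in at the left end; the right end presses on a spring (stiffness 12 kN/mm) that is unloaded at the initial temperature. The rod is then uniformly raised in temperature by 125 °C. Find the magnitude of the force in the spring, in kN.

P ≈ 12.9 kN

Free thermal expansion: δ_free = αΔT L = 19.2×10⁻⁶ × 125 × 650 = 1.56 mm.
Let P be the compressive force at the spring. The rod shortens elastically by PL/(AE) and the spring compresses by P/k; together these equal δ_free.
P [ L/(AE) + 1/k ] = δ_free → P [ 650/(180×97×10³) + 1/(12×10³) ] = 1.56.
P = 1.56 / 0.0001206 = 12940 N.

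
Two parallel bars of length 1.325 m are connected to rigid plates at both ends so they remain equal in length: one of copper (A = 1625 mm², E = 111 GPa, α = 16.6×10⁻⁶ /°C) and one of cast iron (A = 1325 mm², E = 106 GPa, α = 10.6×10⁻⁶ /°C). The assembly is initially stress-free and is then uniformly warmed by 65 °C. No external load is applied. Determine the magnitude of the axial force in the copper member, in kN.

P ≈ 30.8 kN (compressive in the copper)

The copper has the larger α, so on heating it would change length more than the cast iron if both were free. The rigid plates force a common final length, so the copper is put into compression and the cast iron into tension, with equal and opposite forces P (no external load).
Equating the net (thermal + elastic) strains gives |α₁ − α₂|·ΔT = P·[1/(A₁E₁) + 1/(A₂E₂)].
|α₁ − α₂|·ΔT = 6×10⁻⁶ × 65 = 0.00039.
1/(A₁E₁) + 1/(A₂E₂) = 1/(1625×111×10³) + 1/(1325×106×10³) = 1.266×10⁻⁸ N⁻¹.
So P = 0.00039 / 1.266×10⁻⁸ = 30.8 kN.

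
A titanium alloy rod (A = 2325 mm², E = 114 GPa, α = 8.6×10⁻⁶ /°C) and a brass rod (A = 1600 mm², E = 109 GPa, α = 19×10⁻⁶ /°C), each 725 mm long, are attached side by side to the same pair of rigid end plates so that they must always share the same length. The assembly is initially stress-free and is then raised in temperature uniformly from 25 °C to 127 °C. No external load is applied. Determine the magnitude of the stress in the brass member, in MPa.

σ ≈ 69.7 MPa (compressive)

The brass has the larger α, so on heating it would change length more than the titanium alloy if both were free. The rigid plates force a common final length, so the brass is put into compression and the titanium alloy into tension, with equal and opposite forces P (no external load).
Compatibility of the two members (thermal + elastic change equal): (α₁ − α₂)ΔT = P·[1/(A₁E₁) + 1/(A₂E₂)].
|α₁ − α₂|·ΔT = 10.4×10⁻⁶ × 102 = 0.001061.
1/(A₁E₁) + 1/(A₂E₂) = 1/(2325×114×10³) + 1/(1600×109×10³) = 9.507×10⁻⁹ N⁻¹.
So P = 0.001061 / 9.507×10⁻⁹ = 111.6 kN.
σ_{brass} = P/A₂ = 111600/1600 = 69.74 MPa, compressive.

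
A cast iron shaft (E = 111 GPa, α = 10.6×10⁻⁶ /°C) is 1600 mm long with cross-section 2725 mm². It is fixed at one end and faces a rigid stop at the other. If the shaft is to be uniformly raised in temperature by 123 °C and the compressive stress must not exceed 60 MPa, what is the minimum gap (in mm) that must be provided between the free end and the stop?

With no wall the shaft would lengthen by αΔT L = 10.6×10⁻⁶ × 123 × 1600 = 2.086 mm.
A stress of 60 MPa corresponds to the wall pushing the shaft back by σL/E = 60×1600/(111×10³) = 0.8649 mm.
So the gap has to take up the difference, g_min = δ_free − σL/E = 2.086 − 0.8649 = 1.221 mm.

g ≈ 1.22 mm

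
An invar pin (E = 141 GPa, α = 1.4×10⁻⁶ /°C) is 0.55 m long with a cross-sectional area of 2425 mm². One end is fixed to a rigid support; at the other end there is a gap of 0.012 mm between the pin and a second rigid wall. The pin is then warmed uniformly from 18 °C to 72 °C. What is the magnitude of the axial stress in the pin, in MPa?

If the wall were absent the pin would grow by αΔT L = 1.4×10⁻⁶ × 54 × 550 = 0.04158 mm.
The gap closes (δ_free > 0.012 mm) and the wall then resists a further 0.04158 − 0.012 = 0.02958 mm of expansion.
So σ = E(δ_free − g)/L = 141×10³ × 0.02958/550 = 7.583 MPa.

σ ≈ 7.58 MPa (compressive)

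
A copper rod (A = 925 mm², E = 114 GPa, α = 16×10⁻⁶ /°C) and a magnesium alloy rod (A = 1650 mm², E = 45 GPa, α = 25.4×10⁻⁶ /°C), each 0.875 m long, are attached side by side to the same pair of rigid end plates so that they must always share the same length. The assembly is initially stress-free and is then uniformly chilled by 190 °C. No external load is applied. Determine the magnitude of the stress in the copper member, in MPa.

Equilibrium of a rigid end plate with no external load gives equal and opposite internal forces ±P in the two members. Since α_{magnesium alloy} > α_{copper}, cooling drives the magnesium alloy into tension and the copper into compression.
Setting the final lengths equal and cancelling L: (α₁ − α₂)ΔT = P/(A₁E₁) + P/(A₂E₂).
|α₁ − α₂|·ΔT = 9.4×10⁻⁶ × 190 = 0.001786.
1/(A₁E₁) + 1/(A₂E₂) = 1/(925×114×10³) + 1/(1650×45×10³) = 2.295×10⁻⁸ N⁻¹.
P = 0.001786 / 2.295×10⁻⁸ = 77820 N = 77.82 kN.
σ_{copper} = P/A₁ = 77820/925 = 84.13 MPa, compressive.

σ ≈ 84.1 MPa (compressive)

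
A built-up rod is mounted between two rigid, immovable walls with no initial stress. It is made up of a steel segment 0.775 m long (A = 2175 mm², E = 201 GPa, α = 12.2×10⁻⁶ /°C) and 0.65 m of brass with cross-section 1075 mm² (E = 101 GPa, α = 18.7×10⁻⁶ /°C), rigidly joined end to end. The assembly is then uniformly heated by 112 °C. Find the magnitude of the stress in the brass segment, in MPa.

σ ≈ 290 MPa (compressive)

With the walls removed the bar would change length by δ_free = Σ αᵢΔT Lᵢ = 12.2×10⁻⁶×112×775 + 18.7×10⁻⁶×112×650 = 2.42 mm.
Since the ends are fixed, an axial force P builds up, equal in every segment, with P · Σ Lᵢ/(AᵢEᵢ) = δ_free.
The series flexibility is Σ Lᵢ/(AᵢEᵢ) = 775/(2175×201×10³) + 650/(1075×101×10³) = 7.759×10⁻⁶ mm/N.
So P = 2.42 / 7.759×10⁻⁶ = 311.9 kN, compressive.
σ_{brass} = P / A = 311900 / 1075 = 290.2 MPa.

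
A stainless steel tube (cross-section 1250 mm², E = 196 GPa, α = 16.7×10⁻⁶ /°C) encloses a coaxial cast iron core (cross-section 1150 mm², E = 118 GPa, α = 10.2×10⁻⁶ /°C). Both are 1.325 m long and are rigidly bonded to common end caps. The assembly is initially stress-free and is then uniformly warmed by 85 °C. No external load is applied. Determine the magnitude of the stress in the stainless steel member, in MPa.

σ ≈ 38.6 MPa (compressive)

Equilibrium of a rigid end plate with no external load gives equal and opposite internal forces ±P in the two members. Since α_{stainless steel} > α_{cast iron}, heating drives the stainless steel into compression and the cast iron into tension.
Equating the net (thermal + elastic) strains gives |α₁ − α₂|·ΔT = P·[1/(A₁E₁) + 1/(A₂E₂)].
|α₁ − α₂|·ΔT = 6.5×10⁻⁶ × 85 = 0.0005525.
1/(A₁E₁) + 1/(A₂E₂) = 1/(1250×196×10³) + 1/(1150×118×10³) = 1.145×10⁻⁸ N⁻¹.
So P = 0.0005525 / 1.145×10⁻⁸ = 48.25 kN.
σ_{stainless steel} = P/A₁ = 48250/1250 = 38.6 MPa, compressive.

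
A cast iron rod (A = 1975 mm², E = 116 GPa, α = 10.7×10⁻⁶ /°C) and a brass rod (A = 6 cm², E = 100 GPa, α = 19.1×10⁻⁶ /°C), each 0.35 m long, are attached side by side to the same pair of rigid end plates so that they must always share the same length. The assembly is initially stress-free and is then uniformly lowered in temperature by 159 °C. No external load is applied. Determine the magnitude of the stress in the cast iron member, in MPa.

σ ≈ 32.2 MPa (compressive)

Equilibrium of a rigid end plate with no external load gives equal and opposite internal forces ±P in the two members. Since α_{brass} > α_{cast iron}, cooling drives the brass into tension and the cast iron into compression.
Compatibility of the two members (thermal + elastic change equal): (α₁ − α₂)ΔT = P·[1/(A₁E₁) + 1/(A₂E₂)].
|α₁ − α₂|·ΔT = 8.4×10⁻⁶ × 159 = 0.001336.
1/(A₁E₁) + 1/(A₂E₂) = 1/(1975×116×10³) + 1/(600×100×10³) = 2.103×10⁻⁸ N⁻¹.
So P = 0.001336 / 2.103×10⁻⁸ = 63.5 kN.
σ_{cast iron} = P/A₁ = 63500/1975 = 32.15 MPa, compressive.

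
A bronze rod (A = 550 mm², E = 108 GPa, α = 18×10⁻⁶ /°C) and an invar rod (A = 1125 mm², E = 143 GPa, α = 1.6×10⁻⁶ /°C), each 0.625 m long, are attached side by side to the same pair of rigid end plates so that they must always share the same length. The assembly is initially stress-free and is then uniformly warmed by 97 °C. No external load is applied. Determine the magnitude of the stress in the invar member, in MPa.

The bronze has the larger α, so on heating it would change length more than the invar if both were free. The rigid plates force a common final length, so the bronze is put into compression and the invar into tension, with equal and opposite forces P (no external load).
Equating the net (thermal + elastic) strains gives |α₁ − α₂|·ΔT = P·[1/(A₁E₁) + 1/(A₂E₂)].
|α₁ − α₂|·ΔT = 16.4×10⁻⁶ × 97 = 0.001591.
1/(A₁E₁) + 1/(A₂E₂) = 1/(550×108×10³) + 1/(1125×143×10³) = 2.305×10⁻⁸ N⁻¹.
So P = 0.001591 / 2.305×10⁻⁸ = 69.01 kN.
σ_{invar} = P/A₂ = 69010/1125 = 61.34 MPa, tensile.

σ ≈ 61.3 MPa (tensile)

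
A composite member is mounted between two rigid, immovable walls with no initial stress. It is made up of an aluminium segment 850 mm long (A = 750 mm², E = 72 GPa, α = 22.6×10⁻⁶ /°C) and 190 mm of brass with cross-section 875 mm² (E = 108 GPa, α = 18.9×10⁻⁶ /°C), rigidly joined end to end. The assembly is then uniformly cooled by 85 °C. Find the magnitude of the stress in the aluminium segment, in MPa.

σ ≈ 146 MPa (tensile)

With the walls removed the bar would change length by δ_free = Σ αᵢΔT Lᵢ = 22.6×10⁻⁶×85×850 + 18.9×10⁻⁶×85×190 = 1.938 mm.
Since the ends are fixed, an axial force P builds up, equal in every segment, with P · Σ Lᵢ/(AᵢEᵢ) = δ_free.
Σ Lᵢ/(AᵢEᵢ) = 850/(750×72×10³) + 190/(875×108×10³) = 1.775×10⁻⁵ mm/N.
So P = 1.938 / 1.775×10⁻⁵ = 109.2 kN, tensile.
σ_{aluminium} = P / A = 109200 / 750 = 145.6 MPa.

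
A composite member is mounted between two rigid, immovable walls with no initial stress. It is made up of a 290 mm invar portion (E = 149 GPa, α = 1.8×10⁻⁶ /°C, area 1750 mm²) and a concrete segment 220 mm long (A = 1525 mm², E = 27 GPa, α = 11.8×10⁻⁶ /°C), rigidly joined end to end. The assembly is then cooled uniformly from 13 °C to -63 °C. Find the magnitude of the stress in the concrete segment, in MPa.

With the walls removed the bar would change length by δ_free = Σ αᵢΔT Lᵢ = 1.8×10⁻⁶×76×290 + 11.8×10⁻⁶×76×220 = 0.237 mm.
The walls prevent any net length change, so an axial force P (same in every segment) develops. Compatibility: P · Σ Lᵢ/(AᵢEᵢ) = δ_free.
Σ Lᵢ/(AᵢEᵢ) = 290/(1750×149×10³) + 220/(1525×27×10³) = 6.455×10⁻⁶ mm/N.
P = 0.237 / 6.455×10⁻⁶ = 36710 N = 36.71 kN, tensile.
σ_{concrete} = P / A = 36710 / 1525 = 24.07 MPa.

σ ≈ 24.1 MPa (tensile)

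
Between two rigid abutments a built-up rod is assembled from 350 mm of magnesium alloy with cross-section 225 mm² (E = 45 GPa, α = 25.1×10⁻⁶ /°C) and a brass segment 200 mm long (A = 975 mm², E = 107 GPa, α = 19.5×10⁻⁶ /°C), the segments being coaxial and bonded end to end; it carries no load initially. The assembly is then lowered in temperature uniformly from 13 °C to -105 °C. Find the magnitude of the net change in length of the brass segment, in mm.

|ΔL| ≈ 0.382 mm

Free thermal contraction of the whole bar: Σ αᵢΔT Lᵢ = 25.1×10⁻⁶×118×350 + 19.5×10⁻⁶×118×200 = 1.497 mm.
The rigid supports impose zero overall length change; the single axial force P common to all segments must satisfy P Σ Lᵢ/(AᵢEᵢ) = δ_free.
Σ Lᵢ/(AᵢEᵢ) = 350/(225×45×10³) + 200/(975×107×10³) = 3.648×10⁻⁵ mm/N.
P = 1.497 / 3.648×10⁻⁵ = 41030 N = 41.03 kN, tensile.
For the brass segment, free thermal change = 19.5×10⁻⁶×118×200 = 0.4602 mm and elastic change from P = 41030×200/(975×107×10³) = 0.07865 mm; these oppose, so the net change is 0.382 mm (segment shortens).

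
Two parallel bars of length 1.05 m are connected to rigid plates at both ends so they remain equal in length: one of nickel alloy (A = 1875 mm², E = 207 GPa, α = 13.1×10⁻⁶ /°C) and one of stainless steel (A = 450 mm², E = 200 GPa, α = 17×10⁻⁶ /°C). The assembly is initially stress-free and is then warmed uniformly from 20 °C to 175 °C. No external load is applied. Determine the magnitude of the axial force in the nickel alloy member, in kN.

P ≈ 44.2 kN (tensile in the nickel alloy)

Equilibrium of a rigid end plate with no external load gives equal and opposite internal forces ±P in the two members. Since α_{stainless steel} > α_{nickel alloy}, heating drives the stainless steel into compression and the nickel alloy into tension.
Compatibility of the two members (thermal + elastic change equal): (α₁ − α₂)ΔT = P·[1/(A₁E₁) + 1/(A₂E₂)].
|α₁ − α₂|·ΔT = 3.9×10⁻⁶ × 155 = 0.0006045.
1/(A₁E₁) + 1/(A₂E₂) = 1/(1875×207×10³) + 1/(450×200×10³) = 1.369×10⁻⁸ N⁻¹.
So P = 0.0006045 / 1.369×10⁻⁸ = 44.16 kN.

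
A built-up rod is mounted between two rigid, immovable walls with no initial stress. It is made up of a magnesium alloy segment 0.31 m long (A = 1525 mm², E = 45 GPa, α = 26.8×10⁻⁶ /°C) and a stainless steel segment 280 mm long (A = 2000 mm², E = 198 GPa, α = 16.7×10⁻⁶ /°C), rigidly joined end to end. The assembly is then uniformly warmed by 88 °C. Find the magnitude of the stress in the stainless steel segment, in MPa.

σ ≈ 109 MPa (compressive)

Free thermal expansion of the whole bar: Σ αᵢΔT Lᵢ = 26.8×10⁻⁶×88×310 + 16.7×10⁻⁶×88×280 = 1.143 mm.
The walls prevent any net length change, so an axial force P (same in every segment) develops. Compatibility: P · Σ Lᵢ/(AᵢEᵢ) = δ_free.
Σ Lᵢ/(AᵢEᵢ) = 310/(1525×45×10³) + 280/(2000×198×10³) = 5.224×10⁻⁶ mm/N.
Hence P = δ_free / Σ(L/AE) = 1.143/5.224×10⁻⁶ = 218.7 kN (compressive).
σ_{stainless steel} = P / A = 218700 / 2000 = 109.4 MPa.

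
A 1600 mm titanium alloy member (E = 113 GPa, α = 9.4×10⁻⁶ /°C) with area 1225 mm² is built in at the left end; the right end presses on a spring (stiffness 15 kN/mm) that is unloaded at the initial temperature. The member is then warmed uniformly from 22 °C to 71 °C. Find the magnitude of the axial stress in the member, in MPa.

σ ≈ 7.69 MPa (compressive)

If the spring were absent the member would lengthen by αΔT L = 9.4×10⁻⁶ × 49 × 1600 = 0.737 mm.
Let P be the compressive force at the spring. The member shortens elastically by PL/(AE) and the spring compresses by P/k; together these equal δ_free.
So P = δ_free / [L/(AE) + 1/k] = 0.737 / [ 1600/(1225×113×10³) + 1/(15×10³) ].
P = 0.737 / 7.823×10⁻⁵ = 9421 N.
σ = P/A = 9421/1225 = 7.691 MPa.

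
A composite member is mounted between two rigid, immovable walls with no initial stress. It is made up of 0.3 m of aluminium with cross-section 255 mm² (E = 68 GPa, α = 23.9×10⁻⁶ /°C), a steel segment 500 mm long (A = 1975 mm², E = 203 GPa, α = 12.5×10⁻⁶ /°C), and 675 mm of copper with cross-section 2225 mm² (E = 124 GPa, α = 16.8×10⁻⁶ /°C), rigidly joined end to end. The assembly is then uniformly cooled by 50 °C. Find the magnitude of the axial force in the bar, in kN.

Free thermal contraction of the whole bar: Σ αᵢΔT Lᵢ = 23.9×10⁻⁶×50×300 + 12.5×10⁻⁶×50×500 + 16.8×10⁻⁶×50×675 = 1.238 mm.
The rigid supports impose zero overall length change; the single axial force P common to all segments must satisfy P Σ Lᵢ/(AᵢEᵢ) = δ_free.
Σ Lᵢ/(AᵢEᵢ) = 300/(255×68×10³) + 500/(1975×203×10³) + 675/(2225×124×10³) = 2.099×10⁻⁵ mm/N.
Hence P = δ_free / Σ(L/AE) = 1.238/2.099×10⁻⁵ = 58.97 kN (tensile).

P ≈ 59 kN (tensile)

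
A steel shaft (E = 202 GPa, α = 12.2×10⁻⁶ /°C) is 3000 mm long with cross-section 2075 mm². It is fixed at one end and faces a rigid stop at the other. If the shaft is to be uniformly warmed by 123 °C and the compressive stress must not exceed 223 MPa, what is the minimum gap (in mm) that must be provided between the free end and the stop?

Free expansion if unrestrained: δ_free = αΔT L = 12.2×10⁻⁶ × 123 × 3000 = 4.502 mm.
At the allowable stress the elastic shortening the wall may impose is σL/E = 223 × 3000 / (202×10³) = 3.312 mm.
So the gap has to take up the difference, g_min = δ_free − σL/E = 4.502 − 3.312 = 1.19 mm.

g ≈ 1.19 mm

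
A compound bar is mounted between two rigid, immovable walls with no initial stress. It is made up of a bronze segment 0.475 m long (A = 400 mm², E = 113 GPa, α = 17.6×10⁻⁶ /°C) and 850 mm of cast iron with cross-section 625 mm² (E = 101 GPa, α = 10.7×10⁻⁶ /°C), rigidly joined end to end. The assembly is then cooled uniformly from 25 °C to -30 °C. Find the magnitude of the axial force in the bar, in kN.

With the walls removed the bar would change length by δ_free = Σ αᵢΔT Lᵢ = 17.6×10⁻⁶×55×475 + 10.7×10⁻⁶×55×850 = 0.96 mm.
The walls prevent any net length change, so an axial force P (same in every segment) develops. Compatibility: P · Σ Lᵢ/(AᵢEᵢ) = δ_free.
Σ Lᵢ/(AᵢEᵢ) = 475/(400×113×10³) + 850/(625×101×10³) = 2.397×10⁻⁵ mm/N.
P = 0.96 / 2.397×10⁻⁵ = 40040 N = 40.04 kN, tensile.

P ≈ 40 kN (tensile)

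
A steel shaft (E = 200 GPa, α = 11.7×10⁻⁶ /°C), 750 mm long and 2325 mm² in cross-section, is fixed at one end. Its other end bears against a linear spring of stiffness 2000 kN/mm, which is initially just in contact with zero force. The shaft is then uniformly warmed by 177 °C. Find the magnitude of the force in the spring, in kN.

P ≈ 735 kN

Free thermal expansion: δ_free = αΔT L = 11.7×10⁻⁶ × 177 × 750 = 1.553 mm.
With a force P in the spring, the elastic change of the shaft is PL/(AE) and that of the spring is P/k; compatibility requires their sum to equal δ_free.
P [ L/(AE) + 1/k ] = δ_free → P [ 750/(2325×200×10³) + 1/(2000×10³) ] = 1.553.
P = 1.553 / 2.113×10⁻⁶ = 735100 N.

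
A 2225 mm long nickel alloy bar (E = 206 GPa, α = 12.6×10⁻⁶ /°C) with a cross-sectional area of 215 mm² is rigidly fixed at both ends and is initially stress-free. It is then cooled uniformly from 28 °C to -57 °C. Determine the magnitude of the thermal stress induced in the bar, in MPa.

σ ≈ 221 MPa (tensile)

The supports are rigid, so the total axial strain is zero. The restrained thermal strain is ε = αΔT = 12.6×10⁻⁶ × 85 = 1071×10⁻⁶.
Hence σ = E·αΔT = 206×10³ × 1071×10⁻⁶ = 220.6 MPa, tensile.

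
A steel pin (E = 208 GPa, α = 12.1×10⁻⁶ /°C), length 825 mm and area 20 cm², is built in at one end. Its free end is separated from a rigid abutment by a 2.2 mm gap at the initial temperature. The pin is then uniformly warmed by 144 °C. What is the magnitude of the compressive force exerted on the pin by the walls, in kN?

P ≈ 0 kN

Unrestrained expansion: δ_free = αΔT L = 12.1×10⁻⁶ × 144 × 825 = 1.437 mm.
This is smaller than the 2.2 mm clearance, so the pin expands freely without reaching the stop — the stress is zero.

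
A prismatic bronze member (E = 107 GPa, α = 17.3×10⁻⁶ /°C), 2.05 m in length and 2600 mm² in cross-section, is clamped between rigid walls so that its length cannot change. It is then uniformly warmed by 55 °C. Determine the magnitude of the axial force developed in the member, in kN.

P ≈ 265 kN (compressive)

Full restraint means ε = 0, so the stress is σ = EαΔT = 107×10³ × 17.3×10⁻⁶ × 55 = 101.8 MPa.
P = AEαΔT = 2600 × 107×10³ × 17.3×10⁻⁶ × 55 = 264.7 kN (compressive).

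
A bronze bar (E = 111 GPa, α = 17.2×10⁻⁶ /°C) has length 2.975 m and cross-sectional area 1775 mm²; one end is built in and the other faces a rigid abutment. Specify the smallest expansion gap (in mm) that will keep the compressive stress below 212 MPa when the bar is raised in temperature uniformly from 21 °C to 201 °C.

g ≈ 3.53 mm

Free expansion if unrestrained: δ_free = αΔT L = 17.2×10⁻⁶ × 180 × 2975 = 9.211 mm.
A stress of 212 MPa corresponds to the wall pushing the bar back by σL/E = 212×2975/(111×10³) = 5.682 mm.
So the gap has to take up the difference, g_min = δ_free − σL/E = 9.211 − 5.682 = 3.529 mm.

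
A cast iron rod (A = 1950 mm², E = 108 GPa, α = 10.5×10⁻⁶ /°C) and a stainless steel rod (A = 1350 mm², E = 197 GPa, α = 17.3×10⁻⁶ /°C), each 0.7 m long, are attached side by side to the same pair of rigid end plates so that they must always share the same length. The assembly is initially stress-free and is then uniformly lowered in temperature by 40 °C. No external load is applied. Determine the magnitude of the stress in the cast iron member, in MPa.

σ ≈ 16.4 MPa (compressive)

Both members must finish at the same length. With the larger α, the stainless steel tends to over-contract; the plates restrain it, putting the stainless steel in tension and the cast iron in compression. With no external load the two internal forces are equal and opposite, magnitude P.
Equating the net (thermal + elastic) strains gives |α₁ − α₂|·ΔT = P·[1/(A₁E₁) + 1/(A₂E₂)].
|α₁ − α₂|·ΔT = 6.8×10⁻⁶ × 40 = 0.000272.
1/(A₁E₁) + 1/(A₂E₂) = 1/(1950×108×10³) + 1/(1350×197×10³) = 8.508×10⁻⁹ N⁻¹.
P = 0.000272 / 8.508×10⁻⁹ = 31970 N = 31.97 kN.
σ_{cast iron} = P/A₁ = 31970/1950 = 16.39 MPa, compressive.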